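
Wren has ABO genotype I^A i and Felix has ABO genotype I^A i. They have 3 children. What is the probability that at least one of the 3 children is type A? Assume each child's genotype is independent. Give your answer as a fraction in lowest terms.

63/64

ABO cross I^A i × I^A i → 1/4 O, 3/4 A.
So P(type A) = 3/4 per child.
P(none) = (1/4)^3 = 1/64; P(at least one) = 1 − 1/64 = 63/64.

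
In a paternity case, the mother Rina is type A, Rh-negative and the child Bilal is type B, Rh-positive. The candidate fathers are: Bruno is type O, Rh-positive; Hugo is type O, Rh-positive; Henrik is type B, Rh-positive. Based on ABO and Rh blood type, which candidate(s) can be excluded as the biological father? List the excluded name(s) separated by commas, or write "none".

Bruno, Hugo

A candidate is excluded only if no genotype consistent with his phenotype could produce a type B, Rh-positive child with a type A, Rh-negative mother.
Bruno (type O, Rh+): no genotype consistent with that phenotype can produce a type-B Rh+ child with a type-A mother.
Hugo (type O, Rh+): no genotype consistent with that phenotype can produce a type-B Rh+ child with a type-A mother.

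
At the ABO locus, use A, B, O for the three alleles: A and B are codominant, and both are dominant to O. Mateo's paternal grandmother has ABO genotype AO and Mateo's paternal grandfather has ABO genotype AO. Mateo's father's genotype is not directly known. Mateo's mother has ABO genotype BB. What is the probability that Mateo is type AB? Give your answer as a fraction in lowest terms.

Mateo's father's ABO genotype from AO × AO: 1/4 AA, 1/2 AO, 1/4 OO.
Crossing each possibility with the mother BB and summing P(type AB): 1/4·1 + 1/2·1/2 + 1/4·0 = 1/2.

1/2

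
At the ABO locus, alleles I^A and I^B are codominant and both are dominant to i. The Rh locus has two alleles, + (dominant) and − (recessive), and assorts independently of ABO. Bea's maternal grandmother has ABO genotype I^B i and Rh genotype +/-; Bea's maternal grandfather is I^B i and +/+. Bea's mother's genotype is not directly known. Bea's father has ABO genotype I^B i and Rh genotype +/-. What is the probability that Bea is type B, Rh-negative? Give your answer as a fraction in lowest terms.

3/32

Bea's mother's ABO genotype from I^B i × I^B i: 1/4 I^B I^B, 1/2 I^B i, 1/4 i i.
Crossing each possibility with the father I^B i and summing P(type B): 1/4·1 + 1/2·3/4 + 1/4·1/2 = 3/4.
Similarly for Rh via the mother's Rh distribution: P(Rh-) = 1/8.
Independent loci: 3/4 × 1/8 = 3/32.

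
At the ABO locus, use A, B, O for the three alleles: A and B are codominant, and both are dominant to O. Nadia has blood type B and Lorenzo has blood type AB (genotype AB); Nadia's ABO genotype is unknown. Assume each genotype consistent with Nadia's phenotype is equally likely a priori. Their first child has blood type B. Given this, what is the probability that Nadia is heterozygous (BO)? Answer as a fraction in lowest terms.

Possible genotypes: Nadia ∈ {BB, BO}; Lorenzo ∈ {AB}.
Weight each parental genotype pair by prior × P(type-B child):
  BB × AB: posterior weight 1/2.
  BO × AB: posterior weight 1/2.
Sum the posterior weight over pairs where Nadia is BO: 1/2.

1/2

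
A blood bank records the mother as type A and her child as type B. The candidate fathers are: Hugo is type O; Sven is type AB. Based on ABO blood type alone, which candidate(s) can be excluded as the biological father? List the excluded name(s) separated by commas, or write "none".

A candidate is excluded only if no genotype consistent with his phenotype could produce a type B child with a type A mother.
Hugo (type O): no genotype consistent with that phenotype can produce a type-B child with a type-A mother.

Hugo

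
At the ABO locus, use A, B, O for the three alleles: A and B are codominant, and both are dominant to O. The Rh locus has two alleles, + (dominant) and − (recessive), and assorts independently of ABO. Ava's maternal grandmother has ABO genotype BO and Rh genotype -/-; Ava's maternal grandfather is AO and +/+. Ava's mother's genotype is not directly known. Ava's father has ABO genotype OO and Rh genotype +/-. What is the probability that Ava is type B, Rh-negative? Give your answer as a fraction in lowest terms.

Ava's mother's ABO genotype from BO × AO: 1/4 AB, 1/4 AO, 1/4 BO, 1/4 OO.
Crossing each possibility with the father OO and summing P(type B): 1/4·1/2 + 1/4·0 + 1/4·1/2 + 1/4·0 = 1/4.
Similarly for Rh via the mother's Rh distribution: P(Rh-) = 1/4.
Independent loci: 1/4 × 1/4 = 1/16.

1/16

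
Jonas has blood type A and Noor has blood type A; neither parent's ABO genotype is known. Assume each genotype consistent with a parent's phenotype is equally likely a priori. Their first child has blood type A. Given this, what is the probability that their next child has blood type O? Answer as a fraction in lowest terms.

Possible genotypes: Jonas ∈ {I^A I^A, I^A i}; Noor ∈ {I^A I^A, I^A i}.
Weight each parental genotype pair by prior × P(type-A child):
  I^A I^A × I^A I^A: posterior weight 4/15; P(next child type O) = 0.
  I^A I^A × I^A i: posterior weight 4/15; P(next child type O) = 0.
  I^A i × I^A I^A: posterior weight 4/15; P(next child type O) = 0.
  I^A i × I^A i: posterior weight 1/5; P(next child type O) = 1/4.
Weighted sum = 1/20.

1/20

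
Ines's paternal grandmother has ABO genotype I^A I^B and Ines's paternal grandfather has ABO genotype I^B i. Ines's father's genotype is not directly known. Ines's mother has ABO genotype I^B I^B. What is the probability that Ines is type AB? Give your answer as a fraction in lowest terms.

1/4

Ines's father's ABO genotype from I^A I^B × I^B i: 1/4 I^A I^B, 1/4 I^A i, 1/4 I^B I^B, 1/4 I^B i.
Crossing each possibility with the mother I^B I^B and summing P(type AB): 1/4·1/2 + 1/4·1/2 + 1/4·0 + 1/4·0 = 1/4.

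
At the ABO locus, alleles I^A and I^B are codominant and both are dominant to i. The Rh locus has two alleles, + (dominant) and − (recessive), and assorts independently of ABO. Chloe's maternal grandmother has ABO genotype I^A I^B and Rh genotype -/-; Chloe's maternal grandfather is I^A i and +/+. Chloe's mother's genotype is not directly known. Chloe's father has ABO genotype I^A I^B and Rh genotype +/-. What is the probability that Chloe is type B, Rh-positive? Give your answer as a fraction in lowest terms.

Chloe's mother's ABO genotype from I^A I^B × I^A i: 1/4 I^A I^A, 1/4 I^A I^B, 1/4 I^A i, 1/4 I^B i.
Crossing each possibility with the father I^A I^B and summing P(type B): 1/4·0 + 1/4·1/4 + 1/4·1/4 + 1/4·1/2 = 1/4.
Similarly for Rh via the mother's Rh distribution: P(Rh+) = 3/4.
Independent loci: 1/4 × 3/4 = 3/16.

3/16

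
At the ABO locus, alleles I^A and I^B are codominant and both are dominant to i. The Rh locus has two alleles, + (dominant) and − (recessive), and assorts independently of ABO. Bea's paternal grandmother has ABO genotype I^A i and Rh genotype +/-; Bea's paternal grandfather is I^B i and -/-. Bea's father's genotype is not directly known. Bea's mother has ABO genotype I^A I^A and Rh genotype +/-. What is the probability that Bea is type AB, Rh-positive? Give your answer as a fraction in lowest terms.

5/32

Bea's father's ABO genotype from I^A i × I^B i: 1/4 I^A I^B, 1/4 I^A i, 1/4 I^B i, 1/4 i i.
Crossing each possibility with the mother I^A I^A and summing P(type AB): 1/4·1/2 + 1/4·0 + 1/4·1/2 + 1/4·0 = 1/4.
Similarly for Rh via the father's Rh distribution: P(Rh+) = 5/8.
Independent loci: 1/4 × 5/8 = 5/32.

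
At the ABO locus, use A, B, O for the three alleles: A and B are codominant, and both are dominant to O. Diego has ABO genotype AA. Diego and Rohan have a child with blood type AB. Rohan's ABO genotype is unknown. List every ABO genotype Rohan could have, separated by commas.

AB, BB, BO

For each candidate genotype of Rohan, check whether crossing it with AA can produce every observed child phenotype.
  AA → possible child types {A} ✗
  AB → possible child types {A, AB} ✓
  AO → possible child types {A} ✗
  BB → possible child types {AB} ✓
  BO → possible child types {A, AB} ✓
  OO → possible child types {A} ✗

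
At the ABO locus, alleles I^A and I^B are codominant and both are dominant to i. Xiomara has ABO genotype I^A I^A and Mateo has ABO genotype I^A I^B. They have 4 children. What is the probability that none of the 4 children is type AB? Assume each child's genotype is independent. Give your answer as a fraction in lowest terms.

ABO cross I^A I^A × I^A I^B → 1/2 A, 1/2 AB.
So P(type AB) = 1/2 per child.
P(not type AB) = 1/2 for one child; (1/2)^4 = 1/16.

1/16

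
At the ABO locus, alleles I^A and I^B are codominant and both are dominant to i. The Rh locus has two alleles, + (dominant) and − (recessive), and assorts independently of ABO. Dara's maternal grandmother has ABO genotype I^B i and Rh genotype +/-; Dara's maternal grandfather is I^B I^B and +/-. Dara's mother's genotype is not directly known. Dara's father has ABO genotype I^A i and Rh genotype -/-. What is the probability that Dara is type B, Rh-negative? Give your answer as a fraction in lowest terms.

Dara's mother's ABO genotype from I^B i × I^B I^B: 1/2 I^B I^B, 1/2 I^B i.
Crossing each possibility with the father I^A i and summing P(type B): 1/2·1/2 + 1/2·1/4 = 3/8.
Similarly for Rh via the mother's Rh distribution: P(Rh-) = 1/2.
Independent loci: 3/8 × 1/2 = 3/16.

3/16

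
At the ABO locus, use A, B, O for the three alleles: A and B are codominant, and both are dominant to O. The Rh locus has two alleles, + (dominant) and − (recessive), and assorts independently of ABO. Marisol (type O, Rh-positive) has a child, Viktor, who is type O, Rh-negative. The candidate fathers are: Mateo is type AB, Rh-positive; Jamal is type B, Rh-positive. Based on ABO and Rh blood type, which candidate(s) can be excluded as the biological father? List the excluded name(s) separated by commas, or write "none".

A candidate is excluded only if no genotype consistent with his phenotype could produce a type O, Rh-negative child with a type O, Rh-positive mother.
Mateo (type AB, Rh+): no genotype consistent with that phenotype can produce a type-O Rh- child with a type-O mother.

Mateo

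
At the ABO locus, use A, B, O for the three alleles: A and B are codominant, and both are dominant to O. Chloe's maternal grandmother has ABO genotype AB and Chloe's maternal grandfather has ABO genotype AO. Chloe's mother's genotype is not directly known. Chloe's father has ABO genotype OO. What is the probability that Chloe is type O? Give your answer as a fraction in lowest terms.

Chloe's mother's ABO genotype from AB × AO: 1/4 AA, 1/4 AB, 1/4 AO, 1/4 BO.
Crossing each possibility with the father OO and summing P(type O): 1/4·0 + 1/4·0 + 1/4·1/2 + 1/4·1/2 = 1/4.

1/4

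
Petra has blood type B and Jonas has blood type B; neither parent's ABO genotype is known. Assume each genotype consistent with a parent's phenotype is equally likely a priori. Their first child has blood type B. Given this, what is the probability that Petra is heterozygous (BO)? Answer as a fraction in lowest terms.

7/15

Possible genotypes: Petra ∈ {BB, BO}; Jonas ∈ {BB, BO}.
Weight each parental genotype pair by prior × P(type-B child):
  BB × BB: posterior weight 4/15.
  BB × BO: posterior weight 4/15.
  BO × BB: posterior weight 4/15.
  BO × BO: posterior weight 1/5.
Sum the posterior weight over pairs where Petra is BO: 7/15.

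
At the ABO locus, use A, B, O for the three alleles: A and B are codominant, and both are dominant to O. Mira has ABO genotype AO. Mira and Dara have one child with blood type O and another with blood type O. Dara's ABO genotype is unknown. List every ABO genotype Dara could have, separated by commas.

AO, BO, OO

For each candidate genotype of Dara, check whether crossing it with AO can produce every observed child phenotype.
  AA → possible child types {A} ✗
  AB → possible child types {A, B, AB} ✗
  AO → possible child types {O, A} ✓
  BB → possible child types {B, AB} ✗
  BO → possible child types {O, A, B, AB} ✓
  OO → possible child types {O, A} ✓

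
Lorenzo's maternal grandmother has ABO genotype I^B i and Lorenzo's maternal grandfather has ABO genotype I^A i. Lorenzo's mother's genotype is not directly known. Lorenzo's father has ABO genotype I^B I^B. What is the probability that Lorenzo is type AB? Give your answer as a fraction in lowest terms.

Lorenzo's mother's ABO genotype from I^B i × I^A i: 1/4 I^A I^B, 1/4 I^A i, 1/4 I^B i, 1/4 i i.
Crossing each possibility with the father I^B I^B and summing P(type AB): 1/4·1/2 + 1/4·1/2 + 1/4·0 + 1/4·0 = 1/4.

1/4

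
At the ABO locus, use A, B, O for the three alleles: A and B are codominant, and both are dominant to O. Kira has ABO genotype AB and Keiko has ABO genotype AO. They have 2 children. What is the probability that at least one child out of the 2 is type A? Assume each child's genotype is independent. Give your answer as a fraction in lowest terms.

3/4

ABO cross AB × AO → 1/2 A, 1/4 B, 1/4 AB.
So P(type A) = 1/2 per child.
P(none) = (1/2)^2 = 1/4; P(at least one) = 1 − 1/4 = 3/4.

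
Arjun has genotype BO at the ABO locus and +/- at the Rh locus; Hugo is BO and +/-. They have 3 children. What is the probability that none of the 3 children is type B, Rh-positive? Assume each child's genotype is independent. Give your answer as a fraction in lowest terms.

343/4096

ABO cross BO × BO → 1/4 O, 3/4 B.
Rh cross +/- × +/- → 3/4 Rh+, 1/4 Rh-; so P(type B, Rh-positive) = 3/4 × 3/4 = 9/16 per child.
P(not type B, Rh-positive) = 7/16 for one child; (7/16)^3 = 343/4096.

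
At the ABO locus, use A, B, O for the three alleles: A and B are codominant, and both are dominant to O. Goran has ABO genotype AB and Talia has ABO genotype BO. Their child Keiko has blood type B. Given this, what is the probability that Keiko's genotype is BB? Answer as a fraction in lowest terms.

Cross AB × BO → 1/4 AB, 1/4 AO, 1/4 BB, 1/4 BO.
Type-B genotypes among offspring: BB (1/4), BO (1/4); total 1/2.
P(BB | type B) = (1/4) / (1/2) = 1/2.

1/2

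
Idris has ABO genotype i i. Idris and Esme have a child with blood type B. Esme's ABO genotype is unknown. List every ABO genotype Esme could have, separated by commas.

I^A I^B, I^B I^B, I^B i

For each candidate genotype of Esme, check whether crossing it with i i can produce every observed child phenotype.
  I^A I^A → possible child types {A} ✗
  I^A I^B → possible child types {A, B} ✓
  I^A i → possible child types {O, A} ✗
  I^B I^B → possible child types {B} ✓
  I^B i → possible child types {O, B} ✓
  i i → possible child types {O} ✗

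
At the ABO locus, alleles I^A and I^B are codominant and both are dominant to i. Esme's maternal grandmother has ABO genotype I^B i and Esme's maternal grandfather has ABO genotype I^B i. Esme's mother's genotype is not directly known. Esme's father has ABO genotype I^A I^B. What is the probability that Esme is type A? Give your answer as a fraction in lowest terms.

1/4

Esme's mother's ABO genotype from I^B i × I^B i: 1/4 I^B I^B, 1/2 I^B i, 1/4 i i.
Crossing each possibility with the father I^A I^B and summing P(type A): 1/4·0 + 1/2·1/4 + 1/4·1/2 = 1/4.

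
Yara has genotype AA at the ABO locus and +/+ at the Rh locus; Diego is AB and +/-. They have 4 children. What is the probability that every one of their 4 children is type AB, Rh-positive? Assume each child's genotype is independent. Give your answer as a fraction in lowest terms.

ABO cross AA × AB → 1/2 A, 1/2 AB.
Rh cross +/+ × +/- → 1 Rh+; so P(type AB, Rh-positive) = 1/2 × 1 = 1/2 per child.
All 4 independent: (1/2)^4 = 1/16.

1/16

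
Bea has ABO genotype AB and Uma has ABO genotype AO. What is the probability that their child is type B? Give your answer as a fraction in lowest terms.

ABO cross AB × AO → offspring phenotypes: 1/2 A, 1/4 B, 1/4 AB.
So P(type B) = 1/4.

1/4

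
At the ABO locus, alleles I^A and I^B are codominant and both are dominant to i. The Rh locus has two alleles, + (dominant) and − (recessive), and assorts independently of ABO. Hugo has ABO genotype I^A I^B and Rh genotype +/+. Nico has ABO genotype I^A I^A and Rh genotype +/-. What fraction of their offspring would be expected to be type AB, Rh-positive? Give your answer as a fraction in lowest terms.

ABO cross I^A I^B × I^A I^A → offspring phenotypes: 1/2 A, 1/2 AB.
Rh cross +/+ × +/- → 1 Rh+.
Independent loci: P(type AB, Rh-positive) = 1/2 × 1 = 1/2.

1/2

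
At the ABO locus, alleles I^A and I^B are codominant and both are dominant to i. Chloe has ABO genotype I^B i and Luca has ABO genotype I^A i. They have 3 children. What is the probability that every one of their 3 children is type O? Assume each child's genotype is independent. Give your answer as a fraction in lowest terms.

ABO cross I^B i × I^A i → 1/4 O, 1/4 A, 1/4 B, 1/4 AB.
So P(type O) = 1/4 per child.
All 3 independent: (1/4)^3 = 1/64.

1/64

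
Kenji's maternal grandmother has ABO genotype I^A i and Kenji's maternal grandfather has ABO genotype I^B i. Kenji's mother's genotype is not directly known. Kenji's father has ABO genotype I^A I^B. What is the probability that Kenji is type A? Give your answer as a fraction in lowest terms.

3/8

Kenji's mother's ABO genotype from I^A i × I^B i: 1/4 I^A I^B, 1/4 I^A i, 1/4 I^B i, 1/4 i i.
Crossing each possibility with the father I^A I^B and summing P(type A): 1/4·1/4 + 1/4·1/2 + 1/4·1/4 + 1/4·1/2 = 3/8.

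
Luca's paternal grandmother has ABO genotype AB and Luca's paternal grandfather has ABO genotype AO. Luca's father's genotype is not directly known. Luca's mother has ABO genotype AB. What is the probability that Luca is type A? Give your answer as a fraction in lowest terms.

3/8

Luca's father's ABO genotype from AB × AO: 1/4 AA, 1/4 AB, 1/4 AO, 1/4 BO.
Crossing each possibility with the mother AB and summing P(type A): 1/4·1/2 + 1/4·1/4 + 1/4·1/2 + 1/4·1/4 = 3/8.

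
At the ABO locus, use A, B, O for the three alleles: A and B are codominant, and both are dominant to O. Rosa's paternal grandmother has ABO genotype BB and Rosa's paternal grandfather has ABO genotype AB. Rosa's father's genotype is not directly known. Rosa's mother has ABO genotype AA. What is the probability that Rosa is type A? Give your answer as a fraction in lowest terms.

Rosa's father's ABO genotype from BB × AB: 1/2 AB, 1/2 BB.
Crossing each possibility with the mother AA and summing P(type A): 1/2·1/2 + 1/2·0 = 1/4.

1/4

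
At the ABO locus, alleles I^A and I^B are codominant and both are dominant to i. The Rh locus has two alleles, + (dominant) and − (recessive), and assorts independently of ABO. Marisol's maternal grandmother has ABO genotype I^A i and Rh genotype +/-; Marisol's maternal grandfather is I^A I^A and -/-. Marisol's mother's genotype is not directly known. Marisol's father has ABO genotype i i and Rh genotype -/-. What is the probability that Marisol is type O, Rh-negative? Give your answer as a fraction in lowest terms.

Marisol's mother's ABO genotype from I^A i × I^A I^A: 1/2 I^A I^A, 1/2 I^A i.
Crossing each possibility with the father i i and summing P(type O): 1/2·0 + 1/2·1/2 = 1/4.
Similarly for Rh via the mother's Rh distribution: P(Rh-) = 3/4.
Independent loci: 1/4 × 3/4 = 3/16.

3/16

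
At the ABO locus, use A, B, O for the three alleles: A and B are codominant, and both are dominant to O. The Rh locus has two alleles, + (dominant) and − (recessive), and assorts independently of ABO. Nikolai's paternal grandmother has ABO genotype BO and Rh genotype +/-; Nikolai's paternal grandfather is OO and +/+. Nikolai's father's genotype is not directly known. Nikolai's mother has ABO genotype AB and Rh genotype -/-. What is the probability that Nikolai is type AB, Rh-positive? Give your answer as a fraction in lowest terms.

3/32

Nikolai's father's ABO genotype from BO × OO: 1/2 BO, 1/2 OO.
Crossing each possibility with the mother AB and summing P(type AB): 1/2·1/4 + 1/2·0 = 1/8.
Similarly for Rh via the father's Rh distribution: P(Rh+) = 3/4.
Independent loci: 1/8 × 3/4 = 3/32.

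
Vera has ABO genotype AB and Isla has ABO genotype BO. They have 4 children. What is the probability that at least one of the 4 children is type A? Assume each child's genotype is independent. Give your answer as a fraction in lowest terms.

ABO cross AB × BO → 1/4 A, 1/2 B, 1/4 AB.
So P(type A) = 1/4 per child.
P(none) = (3/4)^4 = 81/256; P(at least one) = 1 − 81/256 = 175/256.

175/256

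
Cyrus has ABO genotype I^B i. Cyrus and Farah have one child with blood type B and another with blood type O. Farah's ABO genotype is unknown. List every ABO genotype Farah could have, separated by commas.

For each candidate genotype of Farah, check whether crossing it with I^B i can produce every observed child phenotype.
  I^A I^A → possible child types {A, AB} ✗
  I^A I^B → possible child types {A, B, AB} ✗
  I^A i → possible child types {O, A, B, AB} ✓
  I^B I^B → possible child types {B} ✗
  I^B i → possible child types {O, B} ✓
  i i → possible child types {O, B} ✓

I^A i, I^B i, i i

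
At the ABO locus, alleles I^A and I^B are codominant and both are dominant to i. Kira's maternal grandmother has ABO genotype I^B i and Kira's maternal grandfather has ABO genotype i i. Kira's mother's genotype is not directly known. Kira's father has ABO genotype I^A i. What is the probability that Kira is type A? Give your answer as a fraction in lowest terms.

3/8

Kira's mother's ABO genotype from I^B i × i i: 1/2 I^B i, 1/2 i i.
Crossing each possibility with the father I^A i and summing P(type A): 1/2·1/4 + 1/2·1/2 = 3/8.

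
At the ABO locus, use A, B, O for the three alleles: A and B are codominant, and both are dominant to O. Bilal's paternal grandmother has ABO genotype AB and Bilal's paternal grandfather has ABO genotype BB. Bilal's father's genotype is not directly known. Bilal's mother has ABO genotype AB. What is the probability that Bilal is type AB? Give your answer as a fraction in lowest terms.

Bilal's father's ABO genotype from AB × BB: 1/2 AB, 1/2 BB.
Crossing each possibility with the mother AB and summing P(type AB): 1/2·1/2 + 1/2·1/2 = 1/2.

1/2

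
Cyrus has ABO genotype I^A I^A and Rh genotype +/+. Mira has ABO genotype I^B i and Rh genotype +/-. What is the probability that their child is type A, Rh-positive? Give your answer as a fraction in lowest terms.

1/2

ABO cross I^A I^A × I^B i → offspring phenotypes: 1/2 A, 1/2 AB.
Rh cross +/+ × +/- → 1 Rh+.
Independent loci: P(type A, Rh-positive) = 1/2 × 1 = 1/2.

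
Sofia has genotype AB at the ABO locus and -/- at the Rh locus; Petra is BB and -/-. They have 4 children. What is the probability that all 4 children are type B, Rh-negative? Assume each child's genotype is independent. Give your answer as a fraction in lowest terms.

ABO cross AB × BB → 1/2 B, 1/2 AB.
Rh cross -/- × -/- → 1 Rh-; so P(type B, Rh-negative) = 1/2 × 1 = 1/2 per child.
All 4 independent: (1/2)^4 = 1/16.

1/16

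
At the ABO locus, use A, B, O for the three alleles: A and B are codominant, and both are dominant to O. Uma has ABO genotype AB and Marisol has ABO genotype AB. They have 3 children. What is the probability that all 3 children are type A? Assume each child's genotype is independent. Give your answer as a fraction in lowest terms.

1/64

ABO cross AB × AB → 1/4 A, 1/4 B, 1/2 AB.
So P(type A) = 1/4 per child.
All 3 independent: (1/4)^3 = 1/64.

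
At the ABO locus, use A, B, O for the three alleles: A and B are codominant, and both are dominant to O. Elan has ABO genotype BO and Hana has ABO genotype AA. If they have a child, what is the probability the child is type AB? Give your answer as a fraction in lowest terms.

1/2

ABO cross BO × AA → offspring phenotypes: 1/2 A, 1/2 AB.
So P(type AB) = 1/2.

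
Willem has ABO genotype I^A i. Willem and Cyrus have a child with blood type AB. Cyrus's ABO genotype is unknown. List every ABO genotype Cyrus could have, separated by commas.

I^A I^B, I^B I^B, I^B i

For each candidate genotype of Cyrus, check whether crossing it with I^A i can produce every observed child phenotype.
  I^A I^A → possible child types {A} ✗
  I^A I^B → possible child types {A, B, AB} ✓
  I^A i → possible child types {O, A} ✗
  I^B I^B → possible child types {B, AB} ✓
  I^B i → possible child types {O, A, B, AB} ✓
  i i → possible child types {O, A} ✗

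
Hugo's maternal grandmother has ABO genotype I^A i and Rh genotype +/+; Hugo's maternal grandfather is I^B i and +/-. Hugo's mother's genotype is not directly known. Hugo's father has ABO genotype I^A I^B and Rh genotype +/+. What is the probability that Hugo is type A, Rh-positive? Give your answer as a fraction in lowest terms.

Hugo's mother's ABO genotype from I^A i × I^B i: 1/4 I^A I^B, 1/4 I^A i, 1/4 I^B i, 1/4 i i.
Crossing each possibility with the father I^A I^B and summing P(type A): 1/4·1/4 + 1/4·1/2 + 1/4·1/4 + 1/4·1/2 = 3/8.
Similarly for Rh via the mother's Rh distribution: P(Rh+) = 1.
Independent loci: 3/8 × 1 = 3/8.

3/8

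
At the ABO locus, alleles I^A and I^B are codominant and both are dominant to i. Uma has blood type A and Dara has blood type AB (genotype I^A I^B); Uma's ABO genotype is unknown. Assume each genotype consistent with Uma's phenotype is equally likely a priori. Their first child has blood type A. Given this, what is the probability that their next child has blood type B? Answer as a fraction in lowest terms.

Possible genotypes: Uma ∈ {I^A I^A, I^A i}; Dara ∈ {I^A I^B}.
Weight each parental genotype pair by prior × P(type-A child):
  I^A I^A × I^A I^B: posterior weight 1/2; P(next child type B) = 0.
  I^A i × I^A I^B: posterior weight 1/2; P(next child type B) = 1/4.
Weighted sum = 1/8.

1/8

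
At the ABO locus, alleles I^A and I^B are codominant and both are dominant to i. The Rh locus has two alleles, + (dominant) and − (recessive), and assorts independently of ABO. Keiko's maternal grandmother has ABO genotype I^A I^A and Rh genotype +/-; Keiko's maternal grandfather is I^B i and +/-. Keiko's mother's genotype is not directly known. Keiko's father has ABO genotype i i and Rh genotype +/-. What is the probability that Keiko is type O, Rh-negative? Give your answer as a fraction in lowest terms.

1/16

Keiko's mother's ABO genotype from I^A I^A × I^B i: 1/2 I^A I^B, 1/2 I^A i.
Crossing each possibility with the father i i and summing P(type O): 1/2·0 + 1/2·1/2 = 1/4.
Similarly for Rh via the mother's Rh distribution: P(Rh-) = 1/4.
Independent loci: 1/4 × 1/4 = 1/16.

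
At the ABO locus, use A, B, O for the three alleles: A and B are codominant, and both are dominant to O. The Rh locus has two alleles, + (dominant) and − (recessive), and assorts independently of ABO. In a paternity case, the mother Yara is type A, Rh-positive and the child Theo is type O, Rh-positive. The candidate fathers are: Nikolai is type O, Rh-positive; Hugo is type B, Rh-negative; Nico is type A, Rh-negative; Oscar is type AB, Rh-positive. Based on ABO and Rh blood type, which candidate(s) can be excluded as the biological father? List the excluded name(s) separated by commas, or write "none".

A candidate is excluded only if no genotype consistent with his phenotype could produce a type O, Rh-positive child with a type A, Rh-positive mother.
Oscar (type AB, Rh+): no genotype consistent with that phenotype can produce a type-O Rh+ child with a type-A mother.

Oscar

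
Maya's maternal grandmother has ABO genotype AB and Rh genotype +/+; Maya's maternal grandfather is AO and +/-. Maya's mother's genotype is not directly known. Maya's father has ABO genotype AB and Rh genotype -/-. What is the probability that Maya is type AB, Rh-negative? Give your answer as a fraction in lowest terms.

Maya's mother's ABO genotype from AB × AO: 1/4 AA, 1/4 AB, 1/4 AO, 1/4 BO.
Crossing each possibility with the father AB and summing P(type AB): 1/4·1/2 + 1/4·1/2 + 1/4·1/4 + 1/4·1/4 = 3/8.
Similarly for Rh via the mother's Rh distribution: P(Rh-) = 1/4.
Independent loci: 3/8 × 1/4 = 3/32.

3/32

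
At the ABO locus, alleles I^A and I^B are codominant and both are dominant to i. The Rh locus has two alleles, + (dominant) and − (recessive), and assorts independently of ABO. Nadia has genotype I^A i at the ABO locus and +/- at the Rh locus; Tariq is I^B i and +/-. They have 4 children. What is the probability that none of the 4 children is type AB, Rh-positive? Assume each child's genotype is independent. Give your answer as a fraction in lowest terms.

28561/65536

ABO cross I^A i × I^B i → 1/4 O, 1/4 A, 1/4 B, 1/4 AB.
Rh cross +/- × +/- → 3/4 Rh+, 1/4 Rh-; so P(type AB, Rh-positive) = 1/4 × 3/4 = 3/16 per child.
P(not type AB, Rh-positive) = 13/16 for one child; (13/16)^4 = 28561/65536.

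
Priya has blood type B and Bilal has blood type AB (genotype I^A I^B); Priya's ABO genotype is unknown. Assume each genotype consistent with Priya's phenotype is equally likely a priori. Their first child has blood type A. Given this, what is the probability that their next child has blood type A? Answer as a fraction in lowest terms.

1/4

Possible genotypes: Priya ∈ {I^B I^B, I^B i}; Bilal ∈ {I^A I^B}.
Weight each parental genotype pair by prior × P(type-A child):
  I^B i × I^A I^B: posterior weight 1; P(next child type A) = 1/4.
Weighted sum = 1/4.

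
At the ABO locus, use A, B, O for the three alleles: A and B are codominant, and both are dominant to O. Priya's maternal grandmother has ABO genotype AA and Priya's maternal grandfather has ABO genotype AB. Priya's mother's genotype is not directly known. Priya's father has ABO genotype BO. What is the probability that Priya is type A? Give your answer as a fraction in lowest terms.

Priya's mother's ABO genotype from AA × AB: 1/2 AA, 1/2 AB.
Crossing each possibility with the father BO and summing P(type A): 1/2·1/2 + 1/2·1/4 = 3/8.

3/8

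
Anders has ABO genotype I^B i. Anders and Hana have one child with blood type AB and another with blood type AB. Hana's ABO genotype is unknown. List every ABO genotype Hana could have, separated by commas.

For each candidate genotype of Hana, check whether crossing it with I^B i can produce every observed child phenotype.
  I^A I^A → possible child types {A, AB} ✓
  I^A I^B → possible child types {A, B, AB} ✓
  I^A i → possible child types {O, A, B, AB} ✓
  I^B I^B → possible child types {B} ✗
  I^B i → possible child types {O, B} ✗
  i i → possible child types {O, B} ✗

I^A I^A, I^A I^B, I^A i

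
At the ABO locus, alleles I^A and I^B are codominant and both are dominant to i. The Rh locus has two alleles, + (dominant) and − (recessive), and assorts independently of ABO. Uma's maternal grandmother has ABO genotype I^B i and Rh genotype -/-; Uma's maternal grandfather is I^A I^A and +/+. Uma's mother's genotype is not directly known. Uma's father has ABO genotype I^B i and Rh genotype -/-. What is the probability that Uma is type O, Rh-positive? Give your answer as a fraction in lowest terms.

1/16

Uma's mother's ABO genotype from I^B i × I^A I^A: 1/2 I^A I^B, 1/2 I^A i.
Crossing each possibility with the father I^B i and summing P(type O): 1/2·0 + 1/2·1/4 = 1/8.
Similarly for Rh via the mother's Rh distribution: P(Rh+) = 1/2.
Independent loci: 1/8 × 1/2 = 1/16.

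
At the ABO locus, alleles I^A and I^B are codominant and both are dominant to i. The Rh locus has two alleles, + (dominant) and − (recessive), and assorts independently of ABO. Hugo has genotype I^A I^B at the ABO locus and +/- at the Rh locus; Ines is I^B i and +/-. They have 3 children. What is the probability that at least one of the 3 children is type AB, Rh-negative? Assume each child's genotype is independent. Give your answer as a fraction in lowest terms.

721/4096

ABO cross I^A I^B × I^B i → 1/4 A, 1/2 B, 1/4 AB.
Rh cross +/- × +/- → 3/4 Rh+, 1/4 Rh-; so P(type AB, Rh-negative) = 1/4 × 1/4 = 1/16 per child.
P(none) = (15/16)^3 = 3375/4096; P(at least one) = 1 − 3375/4096 = 721/4096.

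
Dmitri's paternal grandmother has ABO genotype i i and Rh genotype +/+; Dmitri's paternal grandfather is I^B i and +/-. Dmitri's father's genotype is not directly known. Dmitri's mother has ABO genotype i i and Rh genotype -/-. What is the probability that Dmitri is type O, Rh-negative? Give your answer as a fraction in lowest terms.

3/16

Dmitri's father's ABO genotype from i i × I^B i: 1/2 I^B i, 1/2 i i.
Crossing each possibility with the mother i i and summing P(type O): 1/2·1/2 + 1/2·1 = 3/4.
Similarly for Rh via the father's Rh distribution: P(Rh-) = 1/4.
Independent loci: 3/4 × 1/4 = 3/16.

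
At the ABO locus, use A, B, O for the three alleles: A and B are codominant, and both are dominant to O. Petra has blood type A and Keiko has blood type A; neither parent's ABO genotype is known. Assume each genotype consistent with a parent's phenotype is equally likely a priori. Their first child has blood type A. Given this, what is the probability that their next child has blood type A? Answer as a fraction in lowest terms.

19/20

Possible genotypes: Petra ∈ {AA, AO}; Keiko ∈ {AA, AO}.
Weight each parental genotype pair by prior × P(type-A child):
  AA × AA: posterior weight 4/15; P(next child type A) = 1.
  AA × AO: posterior weight 4/15; P(next child type A) = 1.
  AO × AA: posterior weight 4/15; P(next child type A) = 1.
  AO × AO: posterior weight 1/5; P(next child type A) = 3/4.
Weighted sum = 19/20.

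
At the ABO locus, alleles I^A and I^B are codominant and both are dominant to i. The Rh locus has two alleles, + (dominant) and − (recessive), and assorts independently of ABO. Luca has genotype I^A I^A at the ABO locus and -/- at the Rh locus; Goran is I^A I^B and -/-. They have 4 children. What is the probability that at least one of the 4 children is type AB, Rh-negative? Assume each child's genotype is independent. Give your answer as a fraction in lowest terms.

ABO cross I^A I^A × I^A I^B → 1/2 A, 1/2 AB.
Rh cross -/- × -/- → 1 Rh-; so P(type AB, Rh-negative) = 1/2 × 1 = 1/2 per child.
P(none) = (1/2)^4 = 1/16; P(at least one) = 1 − 1/16 = 15/16.

15/16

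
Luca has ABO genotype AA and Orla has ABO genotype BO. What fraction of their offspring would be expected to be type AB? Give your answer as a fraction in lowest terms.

1/2

ABO cross AA × BO → offspring phenotypes: 1/2 A, 1/2 AB.
So P(type AB) = 1/2.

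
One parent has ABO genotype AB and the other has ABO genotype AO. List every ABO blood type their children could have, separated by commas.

A, B, AB

Gametes from AB × AO give offspring ABO genotypes AA, AB, AO, BO, i.e. phenotypes A, B, AB.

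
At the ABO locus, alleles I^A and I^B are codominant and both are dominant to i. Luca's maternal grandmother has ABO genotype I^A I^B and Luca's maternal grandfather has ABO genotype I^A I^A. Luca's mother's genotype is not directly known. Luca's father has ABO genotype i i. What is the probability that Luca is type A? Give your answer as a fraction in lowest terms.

3/4

Luca's mother's ABO genotype from I^A I^B × I^A I^A: 1/2 I^A I^A, 1/2 I^A I^B.
Crossing each possibility with the father i i and summing P(type A): 1/2·1 + 1/2·1/2 = 3/4.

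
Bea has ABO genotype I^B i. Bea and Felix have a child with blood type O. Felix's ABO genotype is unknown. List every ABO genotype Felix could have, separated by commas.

For each candidate genotype of Felix, check whether crossing it with I^B i can produce every observed child phenotype.
  I^A I^A → possible child types {A, AB} ✗
  I^A I^B → possible child types {A, B, AB} ✗
  I^A i → possible child types {O, A, B, AB} ✓
  I^B I^B → possible child types {B} ✗
  I^B i → possible child types {O, B} ✓
  i i → possible child types {O, B} ✓

I^A i, I^B i, i i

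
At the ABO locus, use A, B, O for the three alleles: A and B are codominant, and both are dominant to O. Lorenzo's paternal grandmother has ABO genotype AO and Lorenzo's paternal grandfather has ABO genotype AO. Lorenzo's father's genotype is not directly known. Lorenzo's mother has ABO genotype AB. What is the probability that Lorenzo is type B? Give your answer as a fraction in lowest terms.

1/4

Lorenzo's father's ABO genotype from AO × AO: 1/4 AA, 1/2 AO, 1/4 OO.
Crossing each possibility with the mother AB and summing P(type B): 1/4·0 + 1/2·1/4 + 1/4·1/2 = 1/4.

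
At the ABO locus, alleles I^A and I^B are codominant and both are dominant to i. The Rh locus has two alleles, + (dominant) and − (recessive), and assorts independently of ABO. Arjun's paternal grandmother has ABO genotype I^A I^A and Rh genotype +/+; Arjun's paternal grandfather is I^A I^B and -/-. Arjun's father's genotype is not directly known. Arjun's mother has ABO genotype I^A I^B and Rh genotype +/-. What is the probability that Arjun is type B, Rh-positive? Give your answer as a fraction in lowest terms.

Arjun's father's ABO genotype from I^A I^A × I^A I^B: 1/2 I^A I^A, 1/2 I^A I^B.
Crossing each possibility with the mother I^A I^B and summing P(type B): 1/2·0 + 1/2·1/4 = 1/8.
Similarly for Rh via the father's Rh distribution: P(Rh+) = 3/4.
Independent loci: 1/8 × 3/4 = 3/32.

3/32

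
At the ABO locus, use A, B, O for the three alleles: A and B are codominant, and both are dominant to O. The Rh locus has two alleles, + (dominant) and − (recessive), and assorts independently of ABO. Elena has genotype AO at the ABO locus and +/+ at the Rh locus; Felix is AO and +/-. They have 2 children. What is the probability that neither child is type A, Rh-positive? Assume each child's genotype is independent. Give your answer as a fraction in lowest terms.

ABO cross AO × AO → 1/4 O, 3/4 A.
Rh cross +/+ × +/- → 1 Rh+; so P(type A, Rh-positive) = 3/4 × 1 = 3/4 per child.
P(not type A, Rh-positive) = 1/4 for one child; (1/4)^2 = 1/16.

1/16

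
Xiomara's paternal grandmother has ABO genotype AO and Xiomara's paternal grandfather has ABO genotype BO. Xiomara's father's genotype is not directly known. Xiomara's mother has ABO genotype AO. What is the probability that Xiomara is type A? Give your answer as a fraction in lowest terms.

1/2

Xiomara's father's ABO genotype from AO × BO: 1/4 AB, 1/4 AO, 1/4 BO, 1/4 OO.
Crossing each possibility with the mother AO and summing P(type A): 1/4·1/2 + 1/4·3/4 + 1/4·1/4 + 1/4·1/2 = 1/2.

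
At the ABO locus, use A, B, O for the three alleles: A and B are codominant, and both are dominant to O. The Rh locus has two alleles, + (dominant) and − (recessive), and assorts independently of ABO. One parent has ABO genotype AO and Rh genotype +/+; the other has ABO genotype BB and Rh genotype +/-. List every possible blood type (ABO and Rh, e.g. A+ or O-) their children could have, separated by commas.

Gametes from AO × BB give offspring ABO genotypes AB, BO, i.e. phenotypes B, AB.
Rh cross +/+ × +/- → phenotypes Rh+.
Combining independently: B+, AB+.

B+, AB+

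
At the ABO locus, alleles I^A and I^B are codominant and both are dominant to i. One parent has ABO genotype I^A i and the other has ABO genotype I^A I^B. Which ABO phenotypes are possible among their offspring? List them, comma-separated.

Gametes from I^A i × I^A I^B give offspring ABO genotypes I^A I^A, I^A I^B, I^A i, I^B i, i.e. phenotypes A, B, AB.

A, B, AB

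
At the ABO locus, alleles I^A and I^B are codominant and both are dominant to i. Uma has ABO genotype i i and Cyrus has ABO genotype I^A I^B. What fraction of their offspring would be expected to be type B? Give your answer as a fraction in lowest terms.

ABO cross i i × I^A I^B → offspring phenotypes: 1/2 A, 1/2 B.
So P(type B) = 1/2.

1/2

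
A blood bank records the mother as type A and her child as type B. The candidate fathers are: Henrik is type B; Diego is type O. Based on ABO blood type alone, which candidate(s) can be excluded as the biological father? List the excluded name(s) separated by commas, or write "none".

A candidate is excluded only if no genotype consistent with his phenotype could produce a type B child with a type A mother.
Diego (type O): no genotype consistent with that phenotype can produce a type-B child with a type-A mother.

Diego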